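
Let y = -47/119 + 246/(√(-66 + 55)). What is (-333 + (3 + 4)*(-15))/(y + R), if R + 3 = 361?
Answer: -2710952090/2308575039 - 169535492*I*√11/2308575039 ≈ -1.1743 - 0.24356*I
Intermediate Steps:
R = 358 (R = -3 + 361 = 358)
y = -47/119 - 246*I*√11/11 (y = -47*1/119 + 246/(√(-11)) = -47/119 + 246/((I*√11)) = -47/119 + 246*(-I*√11/11) = -47/119 - 246*I*√11/11 ≈ -0.39496 - 74.172*I)
(-333 + (3 + 4)*(-15))/(y + R) = (-333 + (3 + 4)*(-15))/((-47/119 - 246*I*√11/11) + 358) = (-333 + 7*(-15))/(42555/119 - 246*I*√11/11) = (-333 - 105)/(42555/119 - 246*I*√11/11) = -438/(42555/119 - 246*I*√11/11)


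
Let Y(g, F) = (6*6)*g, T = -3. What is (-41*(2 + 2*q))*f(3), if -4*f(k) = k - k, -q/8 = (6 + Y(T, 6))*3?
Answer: 0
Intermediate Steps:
Y(g, F) = 36*g
q = 2448 (q = -8*(6 + 36*(-3))*3 = -8*(6 - 108)*3 = -(-816)*3 = -8*(-306) = 2448)
f(k) = 0 (f(k) = -(k - k)/4 = -¼*0 = 0)
(-41*(2 + 2*q))*f(3) = -41*(2 + 2*2448)*0 = -41*(2 + 4896)*0 = -41*4898*0 = -200818*0 = 0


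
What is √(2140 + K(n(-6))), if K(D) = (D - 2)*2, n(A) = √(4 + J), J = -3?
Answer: √2138 ≈ 46.239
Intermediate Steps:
n(A) = 1 (n(A) = √(4 - 3) = √1 = 1)
K(D) = -4 + 2*D (K(D) = (-2 + D)*2 = -4 + 2*D)
√(2140 + K(n(-6))) = √(2140 + (-4 + 2*1)) = √(2140 + (-4 + 2)) = √(2140 - 2) = √2138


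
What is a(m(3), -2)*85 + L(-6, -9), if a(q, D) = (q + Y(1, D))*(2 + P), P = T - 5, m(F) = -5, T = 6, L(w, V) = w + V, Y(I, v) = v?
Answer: -1800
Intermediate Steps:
L(w, V) = V + w
P = 1 (P = 6 - 5 = 1)
a(q, D) = 3*D + 3*q (a(q, D) = (q + D)*(2 + 1) = (D + q)*3 = 3*D + 3*q)
a(m(3), -2)*85 + L(-6, -9) = (3*(-2) + 3*(-5))*85 + (-9 - 6) = (-6 - 15)*85 - 15 = -21*85 - 15 = -1785 - 15 = -1800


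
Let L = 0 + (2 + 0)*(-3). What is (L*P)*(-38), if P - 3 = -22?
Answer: -4332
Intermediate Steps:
P = -19 (P = 3 - 22 = -19)
L = -6 (L = 0 + 2*(-3) = 0 - 6 = -6)
(L*P)*(-38) = -6*(-19)*(-38) = 114*(-38) = -4332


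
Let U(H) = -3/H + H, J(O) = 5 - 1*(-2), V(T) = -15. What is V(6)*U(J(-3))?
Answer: -690/7 ≈ -98.571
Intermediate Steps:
J(O) = 7 (J(O) = 5 + 2 = 7)
U(H) = H - 3/H (U(H) = -3/H + H = H - 3/H)
V(6)*U(J(-3)) = -15*(7 - 3/7) = -15*46/7 = -690/7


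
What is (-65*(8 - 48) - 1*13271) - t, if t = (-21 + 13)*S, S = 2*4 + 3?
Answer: -10583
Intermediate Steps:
S = 11 (S = 8 + 3 = 11)
t = -88 (t = (-21 + 13)*11 = -8*11 = -88)
(-65*(8 - 48) - 1*13271) - t = (-65*(8 - 48) - 1*13271) - 1*(-88) = (-65*(-40) - 13271) + 88 = (2600 - 13271) + 88 = -10671 + 88 = -10583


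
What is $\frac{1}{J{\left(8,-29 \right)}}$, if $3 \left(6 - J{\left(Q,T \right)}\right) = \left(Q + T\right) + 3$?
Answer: $\frac{1}{12} \approx 0.083333$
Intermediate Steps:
$J{\left(Q,T \right)} = 5 - \frac{Q}{3} - \frac{T}{3}$ ($J{\left(Q,T \right)} = 6 - \frac{\left(Q + T\right) + 3}{3} = 6 - \frac{3 + Q + T}{3} = 6 - \left(1 + \frac{Q}{3} + \frac{T}{3}\right) = 5 - \frac{Q}{3} - \frac{T}{3}$)
$\frac{1}{J{\left(8,-29 \right)}} = \frac{1}{5 - \frac{8}{3} - - \frac{29}{3}} = \frac{1}{5 - \frac{8}{3} + \frac{29}{3}} = \frac{1}{12}$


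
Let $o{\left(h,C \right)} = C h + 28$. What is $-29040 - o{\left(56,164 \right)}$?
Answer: $-38252$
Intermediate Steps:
$o{\left(h,C \right)} = 28 + C h$
$-29040 - o{\left(56,164 \right)} = -29040 - \left(28 + 164 \cdot 56\right) = -29040 - \left(28 + 9184\right) = -29040 - 9212 = -38252$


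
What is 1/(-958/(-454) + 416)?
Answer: 227/94911 ≈ 0.0023917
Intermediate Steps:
1/(-958/(-454) + 416) = 1/(-958*(-1/454) + 416) = 1/(479/227 + 416) = 1/(94911/227) = 227/94911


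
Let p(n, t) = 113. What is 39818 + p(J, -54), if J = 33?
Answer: 39931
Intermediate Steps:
39818 + p(J, -54) = 39818 + 113 = 39931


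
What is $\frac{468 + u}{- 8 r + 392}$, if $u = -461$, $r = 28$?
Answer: $\frac{1}{24} \approx 0.041667$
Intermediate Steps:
$\frac{468 + u}{- 8 r + 392} = \frac{468 - 461}{\left(-8\right) 28 + 392} = \frac{7}{-224 + 392} = \frac{7}{168} = 7 \cdot \frac{1}{168} = \frac{1}{24}$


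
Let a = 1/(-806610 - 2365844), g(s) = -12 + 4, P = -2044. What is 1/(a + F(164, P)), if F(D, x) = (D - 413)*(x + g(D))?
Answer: 3172454/1620959026391 ≈ 1.9571e-6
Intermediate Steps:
g(s) = -8
F(D, x) = (-413 + D)*(-8 + x) (F(D, x) = (D - 413)*(x - 8) = (-413 + D)*(-8 + x))
a = -1/3172454 (a = 1/(-3172454) = -1/3172454 ≈ -3.1521e-7)
1/(a + F(164, P)) = 1/(-1/3172454 + (3304 - 413*(-2044) - 8*164 + 164*(-2044))) = 1/(-1/3172454 + (3304 + 844172 - 1312 - 335216)) = 1/(-1/3172454 + 510948) = 1/(1620959026391/3172454) = 3172454/1620959026391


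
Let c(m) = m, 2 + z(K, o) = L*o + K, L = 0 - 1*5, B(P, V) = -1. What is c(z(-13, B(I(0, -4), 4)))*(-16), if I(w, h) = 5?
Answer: 160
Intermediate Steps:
L = -5 (L = 0 - 5 = -5)
z(K, o) = -2 + K - 5*o (z(K, o) = -2 + (-5*o + K) = -2 + (K - 5*o) = -2 + K - 5*o)
c(z(-13, B(I(0, -4), 4)))*(-16) = (-2 - 13 - 5*(-1))*(-16) = (-2 - 13 + 5)*(-16) = -10*(-16) = 160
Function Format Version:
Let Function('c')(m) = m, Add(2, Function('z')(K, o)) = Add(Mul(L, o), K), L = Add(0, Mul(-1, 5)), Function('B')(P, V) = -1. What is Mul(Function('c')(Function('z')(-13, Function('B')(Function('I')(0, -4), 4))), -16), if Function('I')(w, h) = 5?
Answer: 160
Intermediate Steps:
L = -5 (L = Add(0, -5) = -5)
Function('z')(K, o) = Add(-2, K, Mul(-5, o)) (Function('z')(K, o) = Add(-2, Add(Mul(-5, o), K)) = Add(-2, Add(K, Mul(-5, o))) = Add(-2, K, Mul(-5, o)))
Mul(Function('c')(Function('z')(-13, Function('B')(Function('I')(0, -4), 4))), -16) = Mul(Add(-2, -13, Mul(-5, -1)), -16) = Mul(Add(-2, -13, 5), -16) = Mul(-10, -16) = 160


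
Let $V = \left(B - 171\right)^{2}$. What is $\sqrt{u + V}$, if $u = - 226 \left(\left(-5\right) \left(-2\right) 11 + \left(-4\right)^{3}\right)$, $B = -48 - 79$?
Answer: $198 \sqrt{2} \approx 280.01$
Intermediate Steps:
$B = -127$
$V = 88804$ ($V = \left(-127 - 171\right)^{2} = \left(-298\right)^{2} = 88804$)
$u = -10396$ ($u = - 226 \left(10 \cdot 11 - 64\right) = - 226 \left(110 - 64\right) = \left(-226\right) 46 = -10396$)
$\sqrt{u + V} = \sqrt{-10396 + 88804} = \sqrt{78408} = 198 \sqrt{2}$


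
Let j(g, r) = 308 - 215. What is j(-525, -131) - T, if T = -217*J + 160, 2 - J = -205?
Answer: 44852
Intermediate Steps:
J = 207 (J = 2 - 1*(-205) = 2 + 205 = 207)
j(g, r) = 93
T = -44759 (T = -217*207 + 160 = -44919 + 160 = -44759)
j(-525, -131) - T = 93 - 1*(-44759) = 93 + 44759 = 44852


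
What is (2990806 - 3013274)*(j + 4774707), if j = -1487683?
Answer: -73852855232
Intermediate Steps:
(2990806 - 3013274)*(j + 4774707) = (2990806 - 3013274)*(-1487683 + 4774707) = -22468*3287024 = -73852855232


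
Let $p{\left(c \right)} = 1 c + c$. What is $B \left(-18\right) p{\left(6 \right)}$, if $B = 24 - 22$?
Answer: $-432$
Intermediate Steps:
$B = 2$
$p{\left(c \right)} = 2 c$ ($p{\left(c \right)} = c + c = 2 c$)
$B \left(-18\right) p{\left(6 \right)} = 2 \left(-18\right) 2 \cdot 6 = \left(-36\right) 12 = -432$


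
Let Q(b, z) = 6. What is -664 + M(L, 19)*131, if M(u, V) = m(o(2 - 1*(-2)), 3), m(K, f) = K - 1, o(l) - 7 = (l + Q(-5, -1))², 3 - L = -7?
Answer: 13222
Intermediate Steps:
L = 10 (L = 3 - 1*(-7) = 3 + 7 = 10)
o(l) = 7 + (6 + l)² (o(l) = 7 + (l + 6)² = 7 + (6 + l)²)
m(K, f) = -1 + K
M(u, V) = 106 (M(u, V) = -1 + (7 + (6 + (2 - 1*(-2)))²) = -1 + (7 + (6 + (2 + 2))²) = -1 + (7 + (6 + 4)²) = -1 + (7 + 10²) = -1 + (7 + 100) = -1 + 107 = 106)
-664 + M(L, 19)*131 = -664 + 106*131 = -664 + 13886 = 13222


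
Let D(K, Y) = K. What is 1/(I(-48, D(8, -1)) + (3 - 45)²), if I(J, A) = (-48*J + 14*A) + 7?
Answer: 1/4187 ≈ 0.00023883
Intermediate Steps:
I(J, A) = 7 - 48*J + 14*A
1/(I(-48, D(8, -1)) + (3 - 45)²) = 1/((7 - 48*(-48) + 14*8) + (3 - 45)²) = 1/((7 + 2304 + 112) + (-42)²) = 1/(2423 + 1764) = 1/4187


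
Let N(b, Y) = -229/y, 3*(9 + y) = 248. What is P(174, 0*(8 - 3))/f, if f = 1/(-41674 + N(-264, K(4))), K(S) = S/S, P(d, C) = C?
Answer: 0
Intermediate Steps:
y = 221/3 (y = -9 + (⅓)*248 = -9 + 248/3 = 221/3 ≈ 73.667)
K(S) = 1
N(b, Y) = -687/221 (N(b, Y) = -229/221/3 = -229*3/221 = -687/221)
f = -221/9210641 (f = 1/(-41674 - 687/221) = 1/(-9210641/221) = -221/9210641 ≈ -2.3994e-5)
P(174, 0*(8 - 3))/f = (0*(8 - 3))/(-221/9210641) = (0*5)*(-9210641/221) = 0*(-9210641/221) = 0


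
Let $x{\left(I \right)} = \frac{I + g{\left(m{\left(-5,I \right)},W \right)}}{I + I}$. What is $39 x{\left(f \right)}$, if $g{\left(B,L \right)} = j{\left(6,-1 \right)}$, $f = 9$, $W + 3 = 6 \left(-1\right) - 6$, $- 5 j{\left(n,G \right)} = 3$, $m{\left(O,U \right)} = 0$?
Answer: $\frac{91}{5} \approx 18.2$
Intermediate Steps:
$j{\left(n,G \right)} = - \frac{3}{5}$ ($j{\left(n,G \right)} = \left(- \frac{1}{5}\right) 3 = - \frac{3}{5}$)
$W = -15$ ($W = -3 + \left(6 \left(-1\right) - 6\right) = -3 - 12 = -15$)
$g{\left(B,L \right)} = - \frac{3}{5}$
$x{\left(I \right)} = \frac{- \frac{3}{5} + I}{2 I}$ ($x{\left(I \right)} = \frac{I - \frac{3}{5}}{I + I} = \frac{- \frac{3}{5} + I}{2 I}$)
$39 x{\left(f \right)} = 39 \frac{-3 + 5 \cdot 9}{10 \cdot 9} = 39 \cdot \frac{1}{10} \cdot \frac{1}{9} \left(-3 + 45\right) = 39 \cdot \frac{1}{10} \cdot \frac{1}{9} \cdot 42 = 39 \cdot \frac{7}{15} = \frac{91}{5}$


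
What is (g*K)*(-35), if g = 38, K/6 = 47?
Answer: -375060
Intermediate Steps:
K = 282 (K = 6*47 = 282)
(g*K)*(-35) = (38*282)*(-35) = 10716*(-35) = -375060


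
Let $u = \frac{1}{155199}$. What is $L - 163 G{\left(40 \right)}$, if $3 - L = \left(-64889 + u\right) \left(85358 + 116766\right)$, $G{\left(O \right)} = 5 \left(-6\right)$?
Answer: $\frac{2035532524989547}{155199} \approx 1.3116 \cdot 10^{10}$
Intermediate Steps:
$u = \frac{1}{155199} \approx 6.4433 \cdot 10^{-6}$
$G{\left(O \right)} = -30$
$L = \frac{2035531766066437}{155199}$ ($L = 3 - \left(-64889 + \frac{1}{155199}\right) \left(85358 + 116766\right) = 3 - \left(- \frac{10070707910}{155199}\right) 202124 = 3 - - \frac{2035531765600840}{155199} = 3 + \frac{2035531765600840}{155199} = \frac{2035531766066437}{155199} \approx 1.3116 \cdot 10^{10}$)
$L - 163 G{\left(40 \right)} = \frac{2035531766066437}{155199} - -4890 = \frac{2035531766066437}{155199} + 4890 = \frac{2035532524989547}{155199}$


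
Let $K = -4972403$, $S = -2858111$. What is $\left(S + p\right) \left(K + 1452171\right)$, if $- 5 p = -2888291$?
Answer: $\frac{40138614605248}{5} \approx 8.0277 \cdot 10^{12}$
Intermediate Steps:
$p = \frac{2888291}{5}$ ($p = \left(- \frac{1}{5}\right) \left(-2888291\right) = \frac{2888291}{5} \approx 5.7766 \cdot 10^{5}$)
$\left(S + p\right) \left(K + 1452171\right) = \left(-2858111 + \frac{2888291}{5}\right) \left(-4972403 + 1452171\right) = \left(- \frac{11402264}{5}\right) \left(-3520232\right) = \frac{40138614605248}{5}$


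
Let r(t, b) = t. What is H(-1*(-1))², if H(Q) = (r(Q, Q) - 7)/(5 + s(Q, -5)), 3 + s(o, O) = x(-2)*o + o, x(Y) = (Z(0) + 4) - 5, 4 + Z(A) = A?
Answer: 9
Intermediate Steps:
Z(A) = -4 + A
x(Y) = -5 (x(Y) = ((-4 + 0) + 4) - 5 = (-4 + 4) - 5 = 0 - 5 = -5)
s(o, O) = -3 - 4*o (s(o, O) = -3 + (-5*o + o) = -3 - 4*o)
H(Q) = (-7 + Q)/(2 - 4*Q) (H(Q) = (Q - 7)/(5 + (-3 - 4*Q)) = (-7 + Q)/(2 - 4*Q))
H(-1*(-1))² = ((-7 - 1*(-1))/(2*(1 - (-2)*(-1))))² = ((-7 + 1)/(2*(1 - 2*1)))² = ((½)*(-6)/(1 - 2))² = ((½)*(-6)/(-1))² = ((½)*(-1)*(-6))² = 3² = 9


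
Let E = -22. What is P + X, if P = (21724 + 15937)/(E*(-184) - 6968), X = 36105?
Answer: 105388939/2920 ≈ 36092.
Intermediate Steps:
P = -37661/2920 (P = (21724 + 15937)/(-22*(-184) - 6968) = 37661/(4048 - 6968) = 37661/(-2920) = 37661*(-1/2920) = -37661/2920 ≈ -12.898)
P + X = -37661/2920 + 36105 = 105388939/2920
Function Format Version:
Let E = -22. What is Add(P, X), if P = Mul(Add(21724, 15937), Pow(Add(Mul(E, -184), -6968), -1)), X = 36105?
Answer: Rational(105388939, 2920) ≈ 36092.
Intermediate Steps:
P = Rational(-37661, 2920) (P = Mul(Add(21724, 15937), Pow(Add(Mul(-22, -184), -6968), -1)) = Mul(37661, Pow(Add(4048, -6968), -1)) = Mul(37661, Pow(-2920, -1)) = Mul(37661, Rational(-1, 2920)) = Rational(-37661, 2920) ≈ -12.898)
Add(P, X) = Add(Rational(-37661, 2920), 36105) = Rational(105388939, 2920)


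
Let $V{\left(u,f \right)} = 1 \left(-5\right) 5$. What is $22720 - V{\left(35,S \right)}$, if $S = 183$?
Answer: $22745$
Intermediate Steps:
$V{\left(u,f \right)} = -25$ ($V{\left(u,f \right)} = \left(-5\right) 5 = -25$)
$22720 - V{\left(35,S \right)} = 22720 - -25 = 22720 + 25 = 22745$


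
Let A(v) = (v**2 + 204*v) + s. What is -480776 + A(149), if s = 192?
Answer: -427987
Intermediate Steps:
A(v) = 192 + v**2 + 204*v (A(v) = (v**2 + 204*v) + 192 = 192 + v**2 + 204*v)
-480776 + A(149) = -480776 + (192 + 149**2 + 204*149) = -480776 + (192 + 22201 + 30396) = -480776 + 52789 = -427987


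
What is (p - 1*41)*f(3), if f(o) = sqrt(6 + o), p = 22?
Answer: -57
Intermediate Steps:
(p - 1*41)*f(3) = (22 - 1*41)*sqrt(6 + 3) = (22 - 41)*sqrt(9) = -19*3 = -57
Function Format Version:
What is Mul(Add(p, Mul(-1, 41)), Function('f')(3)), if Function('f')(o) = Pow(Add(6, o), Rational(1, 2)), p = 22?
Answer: -57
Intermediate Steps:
Mul(Add(p, Mul(-1, 41)), Function('f')(3)) = Mul(Add(22, Mul(-1, 41)), Pow(Add(6, 3), Rational(1, 2))) = Mul(Add(22, -41), Pow(9, Rational(1, 2))) = Mul(-19, 3) = -57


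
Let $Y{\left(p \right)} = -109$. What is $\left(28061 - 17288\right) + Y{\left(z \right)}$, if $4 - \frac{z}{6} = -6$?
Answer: $10664$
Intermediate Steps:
$z = 60$ ($z = 24 - -36 = 24 + 36 = 60$)
$\left(28061 - 17288\right) + Y{\left(z \right)} = \left(28061 - 17288\right) - 109 = 10773 - 109 = 10664$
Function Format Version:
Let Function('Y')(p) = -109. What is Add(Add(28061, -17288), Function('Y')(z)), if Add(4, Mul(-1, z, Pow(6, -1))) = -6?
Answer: 10664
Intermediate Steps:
z = 60 (z = Add(24, Mul(-6, -6)) = Add(24, 36) = 60)
Add(Add(28061, -17288), Function('Y')(z)) = Add(Add(28061, -17288), -109) = Add(10773, -109) = 10664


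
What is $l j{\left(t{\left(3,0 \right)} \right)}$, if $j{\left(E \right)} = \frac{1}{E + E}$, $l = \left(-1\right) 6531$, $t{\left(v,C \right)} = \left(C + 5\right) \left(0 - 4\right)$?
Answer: $\frac{6531}{40} \approx 163.27$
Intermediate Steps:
$t{\left(v,C \right)} = -20 - 4 C$ ($t{\left(v,C \right)} = \left(5 + C\right) \left(-4\right) = -20 - 4 C$)
$l = -6531$
$j{\left(E \right)} = \frac{1}{2 E}$
$l j{\left(t{\left(3,0 \right)} \right)} = - 6531 \frac{1}{2 \left(-20 - 0\right)} = - 6531 \frac{1}{2 \left(-20 + 0\right)} = - 6531 \frac{1}{2 \left(-20\right)} = - 6531 \cdot \frac{1}{2} \left(- \frac{1}{20}\right) = \left(-6531\right) \left(- \frac{1}{40}\right) = \frac{6531}{40}$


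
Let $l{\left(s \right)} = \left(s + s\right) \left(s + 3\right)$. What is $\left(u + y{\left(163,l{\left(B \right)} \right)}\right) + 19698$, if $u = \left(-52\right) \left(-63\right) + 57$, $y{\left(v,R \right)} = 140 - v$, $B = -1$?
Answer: $23008$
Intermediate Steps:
$l{\left(s \right)} = 2 s \left(3 + s\right)$
$u = 3333$ ($u = 3276 + 57 = 3333$)
$\left(u + y{\left(163,l{\left(B \right)} \right)}\right) + 19698 = \left(3333 + \left(140 - 163\right)\right) + 19698 = \left(3333 - 23\right) + 19698 = 3310 + 19698 = 23008$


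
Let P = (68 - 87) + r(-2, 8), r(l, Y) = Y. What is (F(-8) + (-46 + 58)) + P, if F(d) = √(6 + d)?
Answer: 1 + I*√2 ≈ 1.0 + 1.4142*I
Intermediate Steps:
P = -11 (P = (68 - 87) + 8 = -19 + 8 = -11)
(F(-8) + (-46 + 58)) + P = (√(6 - 8) + (-46 + 58)) - 11 = (√(-2) + 12) - 11 = (I*√2 + 12) - 11 = (12 + I*√2) - 11 = 1 + I*√2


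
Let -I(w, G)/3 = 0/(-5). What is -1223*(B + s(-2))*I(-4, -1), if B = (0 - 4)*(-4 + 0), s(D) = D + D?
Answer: 0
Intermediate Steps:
I(w, G) = 0 (I(w, G) = -0/(-5) = -0*(-1)/5 = -3*0 = 0)
s(D) = 2*D
B = 16 (B = -4*(-4) = 16)
-1223*(B + s(-2))*I(-4, -1) = -1223*(16 + 2*(-2))*0 = -1223*(16 - 4)*0 = -14676*0 = -1223*0 = 0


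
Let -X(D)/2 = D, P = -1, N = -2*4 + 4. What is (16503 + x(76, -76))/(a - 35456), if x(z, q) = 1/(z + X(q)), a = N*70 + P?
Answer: -3762685/8148036 ≈ -0.46179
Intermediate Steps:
N = -4 (N = -8 + 4 = -4)
a = -281 (a = -4*70 - 1 = -280 - 1 = -281)
X(D) = -2*D
x(z, q) = 1/(z - 2*q)
(16503 + x(76, -76))/(a - 35456) = (16503 + 1/(76 - 2*(-76)))/(-281 - 35456) = (16503 + 1/(76 + 152))/(-35737) = (16503 + 1/228)*(-1/35737) = (3762685/228)*(-1/35737) = -3762685/8148036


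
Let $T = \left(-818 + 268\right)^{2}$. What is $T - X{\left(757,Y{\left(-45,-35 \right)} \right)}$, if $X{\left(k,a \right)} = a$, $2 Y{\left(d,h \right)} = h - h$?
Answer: $302500$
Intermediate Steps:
$Y{\left(d,h \right)} = 0$ ($Y{\left(d,h \right)} = \frac{h - h}{2} = \frac{1}{2} \cdot 0 = 0$)
$T = 302500$ ($T = \left(-550\right)^{2} = 302500$)
$T - X{\left(757,Y{\left(-45,-35 \right)} \right)} = 302500 - 0 = 302500 + 0 = 302500$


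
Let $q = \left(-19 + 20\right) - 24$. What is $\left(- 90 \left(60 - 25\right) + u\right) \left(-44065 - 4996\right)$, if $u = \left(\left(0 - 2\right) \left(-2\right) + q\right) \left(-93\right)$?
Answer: $67851363$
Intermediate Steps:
$q = -23$ ($q = 1 - 24 = -23$)
$u = 1767$ ($u = \left(\left(0 - 2\right) \left(-2\right) - 23\right) \left(-93\right) = \left(\left(-2\right) \left(-2\right) - 23\right) \left(-93\right) = \left(4 - 23\right) \left(-93\right) = \left(-19\right) \left(-93\right) = 1767$)
$\left(- 90 \left(60 - 25\right) + u\right) \left(-44065 - 4996\right) = \left(- 90 \left(60 - 25\right) + 1767\right) \left(-44065 - 4996\right) = \left(\left(-90\right) 35 + 1767\right) \left(-49061\right) = \left(-3150 + 1767\right) \left(-49061\right) = \left(-1383\right) \left(-49061\right) = 67851363$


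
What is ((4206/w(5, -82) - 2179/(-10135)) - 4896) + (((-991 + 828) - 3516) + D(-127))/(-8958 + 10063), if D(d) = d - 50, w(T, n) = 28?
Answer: -148919560977/31357690 ≈ -4749.1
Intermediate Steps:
D(d) = -50 + d
((4206/w(5, -82) - 2179/(-10135)) - 4896) + (((-991 + 828) - 3516) + D(-127))/(-8958 + 10063) = ((4206/28 - 2179/(-10135)) - 4896) + (((-991 + 828) - 3516) + (-50 - 127))/(-8958 + 10063) = ((4206*(1/28) - 2179*(-1/10135)) - 4896) + ((-163 - 3516) - 177)/1105 = ((2103/14 + 2179/10135) - 4896) + (-3679 - 177)*(1/1105) = (21344411/141890 - 4896) - 3856*1/1105 = -673349029/141890 - 3856/1105 = -148919560977/31357690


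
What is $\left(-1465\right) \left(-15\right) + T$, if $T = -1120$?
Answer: $20855$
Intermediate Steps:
$\left(-1465\right) \left(-15\right) + T = \left(-1465\right) \left(-15\right) - 1120 = 21975 - 1120 = 20855$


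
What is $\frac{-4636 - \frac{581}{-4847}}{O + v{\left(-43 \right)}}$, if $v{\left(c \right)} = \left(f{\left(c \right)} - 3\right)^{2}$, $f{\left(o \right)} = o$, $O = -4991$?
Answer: $\frac{22470111}{13935125} \approx 1.6125$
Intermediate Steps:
$v{\left(c \right)} = \left(-3 + c\right)^{2}$ ($v{\left(c \right)} = \left(c - 3\right)^{2} = \left(-3 + c\right)^{2}$)
$\frac{-4636 - \frac{581}{-4847}}{O + v{\left(-43 \right)}} = \frac{-4636 - \frac{581}{-4847}}{-4991 + \left(-3 - 43\right)^{2}} = \frac{-4636 - - \frac{581}{4847}}{-4991 + \left(-46\right)^{2}} = \frac{-4636 + \frac{581}{4847}}{-4991 + 2116} = - \frac{22470111}{4847 \left(-2875\right)} = \left(- \frac{22470111}{4847}\right) \left(- \frac{1}{2875}\right) = \frac{22470111}{13935125}$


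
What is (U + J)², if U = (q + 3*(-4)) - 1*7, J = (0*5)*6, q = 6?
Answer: 169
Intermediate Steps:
J = 0 (J = 0*6 = 0)
U = -13 (U = (6 + 3*(-4)) - 1*7 = (6 - 12) - 7 = -6 - 7 = -13)
(U + J)² = (-13 + 0)² = (-13)² = 169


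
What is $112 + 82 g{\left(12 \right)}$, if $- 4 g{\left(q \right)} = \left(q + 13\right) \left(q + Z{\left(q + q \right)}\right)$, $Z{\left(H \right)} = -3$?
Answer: $- \frac{9001}{2} \approx -4500.5$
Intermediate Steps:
$g{\left(q \right)} = - \frac{\left(-3 + q\right) \left(13 + q\right)}{4}$ ($g{\left(q \right)} = - \frac{\left(q + 13\right) \left(q - 3\right)}{4} = - \frac{\left(13 + q\right) \left(-3 + q\right)}{4} = - \frac{\left(-3 + q\right) \left(13 + q\right)}{4}$)
$112 + 82 g{\left(12 \right)} = 112 + 82 \left(\frac{39}{4} - 30 - \frac{12^{2}}{4}\right) = 112 + 82 \left(\frac{39}{4} - 30 - 36\right) = 112 + 82 \left(- \frac{225}{4}\right) = 112 - \frac{9225}{2} = - \frac{9001}{2}$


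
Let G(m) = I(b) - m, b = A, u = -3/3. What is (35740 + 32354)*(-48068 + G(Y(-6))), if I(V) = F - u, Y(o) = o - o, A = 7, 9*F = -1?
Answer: -3273081864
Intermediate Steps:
F = -⅑ (F = (⅑)*(-1) = -⅑ ≈ -0.11111)
u = -1 (u = -3*⅓ = -1)
Y(o) = 0
b = 7
I(V) = 8/9 (I(V) = -⅑ - 1*(-1) = -⅑ + 1 = 8/9)
G(m) = 8/9 - m
(35740 + 32354)*(-48068 + G(Y(-6))) = (35740 + 32354)*(-48068 + (8/9 - 1*0)) = 68094*(-48068 + (8/9 + 0)) = 68094*(-48068 + 8/9) = 68094*(-432604/9) = -3273081864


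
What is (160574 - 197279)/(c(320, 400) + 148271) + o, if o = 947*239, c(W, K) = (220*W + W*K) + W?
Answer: 78535477298/346991 ≈ 2.2633e+5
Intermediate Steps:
c(W, K) = 221*W + K*W (c(W, K) = (220*W + K*W) + W = 221*W + K*W)
o = 226333
(160574 - 197279)/(c(320, 400) + 148271) + o = (160574 - 197279)/(320*(221 + 400) + 148271) + 226333 = -36705/(320*621 + 148271) + 226333 = -36705/(198720 + 148271) + 226333 = -36705/346991 + 226333 = 78535477298/346991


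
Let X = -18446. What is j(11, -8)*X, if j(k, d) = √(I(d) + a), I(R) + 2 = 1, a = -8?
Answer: -55338*I ≈ -55338.0*I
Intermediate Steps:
I(R) = -1 (I(R) = -2 + 1 = -1)
j(k, d) = 3*I (j(k, d) = √(-1 - 8) = √(-9) = 3*I)
j(11, -8)*X = (3*I)*(-18446) = -55338*I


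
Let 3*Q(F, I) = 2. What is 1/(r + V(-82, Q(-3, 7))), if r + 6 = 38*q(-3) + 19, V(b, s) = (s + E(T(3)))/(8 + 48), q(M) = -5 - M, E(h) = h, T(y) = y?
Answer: -168/10573 ≈ -0.015890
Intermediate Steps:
Q(F, I) = 2/3 (Q(F, I) = (1/3)*2 = 2/3)
V(b, s) = 3/56 + s/56 (V(b, s) = (s + 3)/(8 + 48) = (3 + s)/56 = (3 + s)*(1/56) = 3/56 + s/56)
r = -63 (r = -6 + (38*(-5 - 1*(-3)) + 19) = -6 + (38*(-5 + 3) + 19) = -6 + (38*(-2) + 19) = -6 + (-76 + 19) = -6 - 57 = -63)
1/(r + V(-82, Q(-3, 7))) = 1/(-63 + (3/56 + (1/56)*(2/3))) = 1/(-63 + (3/56 + 1/84)) = 1/(-63 + 11/168) = 1/(-10573/168) = -168/10573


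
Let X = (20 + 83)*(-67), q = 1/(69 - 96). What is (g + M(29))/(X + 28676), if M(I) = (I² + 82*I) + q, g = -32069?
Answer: -778951/587925 ≈ -1.3249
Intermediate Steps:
q = -1/27 (q = 1/(-27) = -1/27 ≈ -0.037037)
M(I) = -1/27 + I² + 82*I (M(I) = (I² + 82*I) - 1/27 = -1/27 + I² + 82*I)
X = -6901 (X = 103*(-67) = -6901)
(g + M(29))/(X + 28676) = (-32069 + (-1/27 + 29² + 82*29))/(-6901 + 28676) = (-32069 + (-1/27 + 841 + 2378))/21775 = (-32069 + 86912/27)*(1/21775) = -778951/27*1/21775 = -778951/587925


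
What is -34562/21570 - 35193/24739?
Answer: -807071164/266810115 ≈ -3.0249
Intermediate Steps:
-34562/21570 - 35193/24739 = -34562*1/21570 - 35193*1/24739 = -17281/10785 - 35193/24739 = -807071164/266810115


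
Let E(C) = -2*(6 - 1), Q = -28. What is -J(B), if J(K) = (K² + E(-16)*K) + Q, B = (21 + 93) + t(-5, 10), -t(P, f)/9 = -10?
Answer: -39548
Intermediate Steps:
t(P, f) = 90 (t(P, f) = -9*(-10) = 90)
E(C) = -10 (E(C) = -2*5 = -10)
B = 204 (B = (21 + 93) + 90 = 114 + 90 = 204)
J(K) = -28 + K² - 10*K (J(K) = (K² - 10*K) - 28 = -28 + K² - 10*K)
-J(B) = -(-28 + 204² - 10*204) = -(-28 + 41616 - 2040) = -1*39548 = -39548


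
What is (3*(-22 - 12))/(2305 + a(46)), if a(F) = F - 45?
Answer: -51/1153 ≈ -0.044232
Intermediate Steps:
a(F) = -45 + F
(3*(-22 - 12))/(2305 + a(46)) = (3*(-22 - 12))/(2305 + (-45 + 46)) = (3*(-34))/(2305 + 1) = -102/2306 = -102*1/2306 = -51/1153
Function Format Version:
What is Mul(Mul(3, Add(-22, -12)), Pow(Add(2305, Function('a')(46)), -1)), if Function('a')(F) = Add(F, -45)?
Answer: Rational(-51, 1153) ≈ -0.044232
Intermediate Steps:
Function('a')(F) = Add(-45, F)
Mul(Mul(3, Add(-22, -12)), Pow(Add(2305, Function('a')(46)), -1)) = Mul(Mul(3, Add(-22, -12)), Pow(Add(2305, Add(-45, 46)), -1)) = Mul(Mul(3, -34), Pow(Add(2305, 1), -1)) = Mul(-102, Pow(2306, -1)) = Mul(-102, Rational(1, 2306)) = Rational(-51, 1153)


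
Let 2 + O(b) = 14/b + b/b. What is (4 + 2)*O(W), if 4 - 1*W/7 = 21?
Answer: -114/17 ≈ -6.7059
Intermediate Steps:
W = -119 (W = 28 - 7*21 = 28 - 147 = -119)
O(b) = -1 + 14/b (O(b) = -2 + (14/b + b/b) = -2 + (14/b + 1) = -2 + (1 + 14/b) = -1 + 14/b)
(4 + 2)*O(W) = (4 + 2)*((14 - 1*(-119))/(-119)) = 6*(-(14 + 119)/119) = 6*(-1/119*133) = 6*(-19/17) = -114/17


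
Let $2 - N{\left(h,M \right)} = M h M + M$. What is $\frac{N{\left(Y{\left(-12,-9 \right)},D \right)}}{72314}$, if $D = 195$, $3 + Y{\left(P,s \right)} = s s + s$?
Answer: $- \frac{119269}{3287} \approx -36.285$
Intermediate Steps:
$Y{\left(P,s \right)} = -3 + s + s^{2}$ ($Y{\left(P,s \right)} = -3 + \left(s s + s\right) = -3 + \left(s^{2} + s\right) = -3 + \left(s + s^{2}\right) = -3 + s + s^{2}$)
$N{\left(h,M \right)} = 2 - M - h M^{2}$ ($N{\left(h,M \right)} = 2 - \left(M h M + M\right) = 2 - \left(h M^{2} + M\right) = 2 - \left(M + h M^{2}\right) = 2 - M - h M^{2}$)
$\frac{N{\left(Y{\left(-12,-9 \right)},D \right)}}{72314} = \frac{2 - 195 - \left(-3 - 9 + \left(-9\right)^{2}\right) 195^{2}}{72314} = \left(2 - 195 - \left(-3 - 9 + 81\right) 38025\right) \frac{1}{72314} = \left(2 - 195 - 69 \cdot 38025\right) \frac{1}{72314} = \left(2 - 195 - 2623725\right) \frac{1}{72314} = \left(-2623918\right) \frac{1}{72314} = - \frac{119269}{3287}$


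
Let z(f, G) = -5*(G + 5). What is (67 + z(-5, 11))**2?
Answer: 169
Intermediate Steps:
z(f, G) = -25 - 5*G (z(f, G) = -5*(5 + G) = -25 - 5*G)
(67 + z(-5, 11))**2 = (67 + (-25 - 5*11))**2 = (67 + (-25 - 55))**2 = (67 - 80)**2 = (-13)**2 = 169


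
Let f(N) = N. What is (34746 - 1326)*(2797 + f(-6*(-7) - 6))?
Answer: 94678860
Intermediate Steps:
(34746 - 1326)*(2797 + f(-6*(-7) - 6)) = (34746 - 1326)*(2797 + (-6*(-7) - 6)) = 33420*(2797 + (42 - 6)) = 33420*(2797 + 36) = 33420*2833 = 94678860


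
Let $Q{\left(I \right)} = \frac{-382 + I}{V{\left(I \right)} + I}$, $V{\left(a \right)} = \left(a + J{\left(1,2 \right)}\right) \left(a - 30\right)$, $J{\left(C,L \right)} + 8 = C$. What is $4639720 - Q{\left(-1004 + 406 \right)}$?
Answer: $\frac{880020332610}{189671} \approx 4.6397 \cdot 10^{6}$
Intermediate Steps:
$J{\left(C,L \right)} = -8 + C$
$V{\left(a \right)} = \left(-30 + a\right) \left(-7 + a\right)$ ($V{\left(a \right)} = \left(a + \left(-8 + 1\right)\right) \left(a - 30\right) = \left(a - 7\right) \left(-30 + a\right) = \left(-7 + a\right) \left(-30 + a\right) = \left(-30 + a\right) \left(-7 + a\right)$)
$Q{\left(I \right)} = \frac{-382 + I}{210 + I^{2} - 36 I}$ ($Q{\left(I \right)} = \frac{-382 + I}{\left(210 + I^{2} - 37 I\right) + I} = \frac{-382 + I}{210 + I^{2} - 36 I}$)
$4639720 - Q{\left(-1004 + 406 \right)} = 4639720 - \frac{-382 + \left(-1004 + 406\right)}{210 + \left(-1004 + 406\right)^{2} - 36 \left(-1004 + 406\right)} = 4639720 - \frac{-382 - 598}{210 + \left(-598\right)^{2} - -21528} = 4639720 - \frac{1}{210 + 357604 + 21528} \left(-980\right) = 4639720 - \frac{1}{379342} \left(-980\right) = 4639720 - - \frac{490}{189671} = 4639720 + \frac{490}{189671} = \frac{880020332610}{189671}$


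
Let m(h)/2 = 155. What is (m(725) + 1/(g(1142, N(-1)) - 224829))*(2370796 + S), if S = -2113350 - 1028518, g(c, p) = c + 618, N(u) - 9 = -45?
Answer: -53320699819008/223069 ≈ -2.3903e+8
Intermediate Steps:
N(u) = -36 (N(u) = 9 - 45 = -36)
g(c, p) = 618 + c
S = -3141868
m(h) = 310 (m(h) = 2*155 = 310)
(m(725) + 1/(g(1142, N(-1)) - 224829))*(2370796 + S) = (310 + 1/((618 + 1142) - 224829))*(2370796 - 3141868) = (310 + 1/(1760 - 224829))*(-771072) = (310 + 1/(-223069))*(-771072) = (310 - 1/223069)*(-771072) = (69151389/223069)*(-771072) = -53320699819008/223069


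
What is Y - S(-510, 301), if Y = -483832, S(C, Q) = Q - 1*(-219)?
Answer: -484352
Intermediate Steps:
S(C, Q) = 219 + Q (S(C, Q) = Q + 219 = 219 + Q)
Y - S(-510, 301) = -483832 - (219 + 301) = -483832 - 1*520 = -483832 - 520 = -484352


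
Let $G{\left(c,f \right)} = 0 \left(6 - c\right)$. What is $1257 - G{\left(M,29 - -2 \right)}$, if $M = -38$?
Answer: $1257$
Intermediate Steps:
$G{\left(c,f \right)} = 0$
$1257 - G{\left(M,29 - -2 \right)} = 1257 - 0 = 1257 + 0 = 1257$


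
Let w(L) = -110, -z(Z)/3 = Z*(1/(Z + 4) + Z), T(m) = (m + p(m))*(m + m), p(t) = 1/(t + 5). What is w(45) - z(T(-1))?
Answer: -4507/44 ≈ -102.43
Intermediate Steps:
p(t) = 1/(5 + t)
T(m) = 2*m*(m + 1/(5 + m)) (T(m) = (m + 1/(5 + m))*(m + m) = (m + 1/(5 + m))*(2*m) = 2*m*(m + 1/(5 + m)))
z(Z) = -3*Z*(Z + 1/(4 + Z)) (z(Z) = -3*Z*(1/(Z + 4) + Z) = -3*Z*(1/(4 + Z) + Z) = -3*Z*(Z + 1/(4 + Z)))
w(45) - z(T(-1)) = -110 - (-3)*2*(-1)*(1 - (5 - 1))/(5 - 1)*(1 + (2*(-1)*(1 - (5 - 1))/(5 - 1))² + 4*(2*(-1)*(1 - (5 - 1))/(5 - 1)))/(4 + 2*(-1)*(1 - (5 - 1))/(5 - 1)) = -110 - (-3)*2*(-1)*(1 - 1*4)/4*(1 + (2*(-1)*(1 - 1*4)/4)² + 4*(2*(-1)*(1 - 1*4)/4))/(4 + 2*(-1)*(1 - 1*4)/4) = -110 - (-3)*2*(-1)*(¼)*(1 - 4)*(1 + (2*(-1)*(¼)*(1 - 4))² + 4*(2*(-1)*(¼)*(1 - 4)))/(4 + 2*(-1)*(¼)*(1 - 4)) = -110 - (-3)*2*(-1)*(¼)*(-3)*(1 + (2*(-1)*(¼)*(-3))² + 4*(2*(-1)*(¼)*(-3)))/(4 + 2*(-1)*(¼)*(-3)) = -110 - (-3)*3*(1 + (3/2)² + 4*(3/2))/(2*(4 + 3/2)) = -110 - (-3)*3*(1 + 9/4 + 6)/(2*11/2) = -110 - (-3)*3*2*37/(2*11*4) = -110 - 1*(-333/44) = -110 + 333/44 = -4507/44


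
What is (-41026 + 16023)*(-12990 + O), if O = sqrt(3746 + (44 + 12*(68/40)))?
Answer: 324788970 - 50006*sqrt(23815)/5 ≈ 3.2325e+8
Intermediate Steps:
O = 2*sqrt(23815)/5 (O = sqrt(3746 + (44 + 12*(68*(1/40)))) = sqrt(3746 + (44 + 12*(17/10))) = sqrt(3746 + (44 + 102/5)) = sqrt(3746 + 322/5) = sqrt(19052/5) = 2*sqrt(23815)/5 ≈ 61.728)
(-41026 + 16023)*(-12990 + O) = (-41026 + 16023)*(-12990 + 2*sqrt(23815)/5) = -25003*(-12990 + 2*sqrt(23815)/5) = 324788970 - 50006*sqrt(23815)/5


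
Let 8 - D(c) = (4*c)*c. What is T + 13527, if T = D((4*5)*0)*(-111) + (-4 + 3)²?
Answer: 12640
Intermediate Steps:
D(c) = 8 - 4*c² (D(c) = 8 - 4*c*c = 8 - 4*c²)
T = -887 (T = (8 - 4*((4*5)*0)²)*(-111) + (-4 + 3)² = (8 - 4*(20*0)²)*(-111) + (-1)² = (8 - 4*0²)*(-111) + 1 = (8 - 4*0)*(-111) + 1 = (8 + 0)*(-111) + 1 = 8*(-111) + 1 = -888 + 1 = -887)
T + 13527 = -887 + 13527 = 12640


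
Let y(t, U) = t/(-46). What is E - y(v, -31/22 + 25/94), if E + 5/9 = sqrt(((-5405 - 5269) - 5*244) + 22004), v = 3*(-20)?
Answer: -385/207 + sqrt(10110) ≈ 98.689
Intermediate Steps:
v = -60
y(t, U) = -t/46 (y(t, U) = t*(-1/46) = -t/46)
E = -5/9 + sqrt(10110) (E = -5/9 + sqrt(((-5405 - 5269) - 5*244) + 22004) = -5/9 + sqrt((-10674 - 1220) + 22004) = -5/9 + sqrt(-11894 + 22004) = -5/9 + sqrt(10110) ≈ 99.993)
E - y(v, -31/22 + 25/94) = (-5/9 + sqrt(10110)) - (-1)*(-60)/46 = (-5/9 + sqrt(10110)) - 1*30/23 = (-5/9 + sqrt(10110)) - 30/23 = -385/207 + sqrt(10110)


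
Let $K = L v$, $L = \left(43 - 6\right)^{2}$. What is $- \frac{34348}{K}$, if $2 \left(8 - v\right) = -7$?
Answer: $- \frac{68696}{31487} \approx -2.1817$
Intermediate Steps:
$L = 1369$ ($L = 37^{2} = 1369$)
$v = \frac{23}{2}$ ($v = 8 - - \frac{7}{2} = 8 + \frac{7}{2} = \frac{23}{2} \approx 11.5$)
$K = \frac{31487}{2}$ ($K = 1369 \cdot \frac{23}{2} = \frac{31487}{2} \approx 15744.0$)
$- \frac{34348}{K} = - \frac{34348}{\frac{31487}{2}} = \left(-34348\right) \frac{2}{31487} = - \frac{68696}{31487}$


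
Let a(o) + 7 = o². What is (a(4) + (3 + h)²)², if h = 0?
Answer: 324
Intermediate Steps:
a(o) = -7 + o²
(a(4) + (3 + h)²)² = ((-7 + 4²) + (3 + 0)²)² = ((-7 + 16) + 3²)² = (9 + 9)² = 18² = 324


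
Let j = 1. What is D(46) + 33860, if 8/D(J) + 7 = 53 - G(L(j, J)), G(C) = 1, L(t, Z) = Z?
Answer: 1523708/45 ≈ 33860.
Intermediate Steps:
D(J) = 8/45 (D(J) = 8/(-7 + (53 - 1*1)) = 8/(-7 + (53 - 1)) = 8/(-7 + 52) = 8/45)
D(46) + 33860 = 8/45 + 33860 = 1523708/45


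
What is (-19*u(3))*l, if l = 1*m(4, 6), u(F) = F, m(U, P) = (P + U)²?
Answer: -5700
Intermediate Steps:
l = 100 (l = 1*(6 + 4)² = 1*10² = 1*100 = 100)
(-19*u(3))*l = -19*3*100 = -57*100 = -5700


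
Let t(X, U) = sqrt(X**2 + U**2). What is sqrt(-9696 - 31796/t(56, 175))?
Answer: 2*sqrt(-56385461496 - 38338027*sqrt(689))/4823 ≈ 99.343*I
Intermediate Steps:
t(X, U) = sqrt(U**2 + X**2)
sqrt(-9696 - 31796/t(56, 175)) = sqrt(-9696 - 31796/sqrt(175**2 + 56**2)) = sqrt(-9696 - 31796/sqrt(30625 + 3136)) = sqrt(-9696 - 31796*sqrt(689)/4823)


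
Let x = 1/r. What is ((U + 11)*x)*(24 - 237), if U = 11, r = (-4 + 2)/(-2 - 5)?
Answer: -16401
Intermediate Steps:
r = 2/7 (r = -2/(-7) = -2*(-1/7) = 2/7 ≈ 0.28571)
x = 7/2 (x = 1/(2/7) = 7/2 ≈ 3.5000)
((U + 11)*x)*(24 - 237) = ((11 + 11)*(7/2))*(24 - 237) = (22*(7/2))*(-213) = 77*(-213) = -16401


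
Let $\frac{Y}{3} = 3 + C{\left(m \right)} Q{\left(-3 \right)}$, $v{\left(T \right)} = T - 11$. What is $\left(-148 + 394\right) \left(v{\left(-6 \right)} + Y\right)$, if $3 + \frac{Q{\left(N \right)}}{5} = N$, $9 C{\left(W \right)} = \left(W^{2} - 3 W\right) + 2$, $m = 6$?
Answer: $-51168$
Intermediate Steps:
$v{\left(T \right)} = -11 + T$ ($v{\left(T \right)} = T - 11 = -11 + T$)
$C{\left(W \right)} = \frac{2}{9} - \frac{W}{3} + \frac{W^{2}}{9}$ ($C{\left(W \right)} = \frac{\left(W^{2} - 3 W\right) + 2}{9} = \frac{2 + W^{2} - 3 W}{9} = \frac{2}{9} - \frac{W}{3} + \frac{W^{2}}{9}$)
$Q{\left(N \right)} = -15 + 5 N$
$Y = -191$ ($Y = 3 \left(3 + \left(\frac{2}{9} - 2 + \frac{6^{2}}{9}\right) \left(-15 + 5 \left(-3\right)\right)\right) = 3 \left(3 + \left(\frac{2}{9} - 2 + \frac{1}{9} \cdot 36\right) \left(-15 - 15\right)\right) = 3 \left(3 + \left(\frac{2}{9} - 2 + 4\right) \left(-30\right)\right) = 3 \left(3 + \frac{20}{9} \left(-30\right)\right) = 3 \left(3 - \frac{200}{3}\right) = 3 \left(- \frac{191}{3}\right) = -191$)
$\left(-148 + 394\right) \left(v{\left(-6 \right)} + Y\right) = \left(-148 + 394\right) \left(\left(-11 - 6\right) - 191\right) = 246 \left(-17 - 191\right) = 246 \left(-208\right) = -51168$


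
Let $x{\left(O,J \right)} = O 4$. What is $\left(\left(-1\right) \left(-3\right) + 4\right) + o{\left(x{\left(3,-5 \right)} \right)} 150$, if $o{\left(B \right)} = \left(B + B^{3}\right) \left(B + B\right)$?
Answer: $6264007$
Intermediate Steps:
$x{\left(O,J \right)} = 4 O$
$o{\left(B \right)} = 2 B \left(B + B^{3}\right)$ ($o{\left(B \right)} = \left(B + B^{3}\right) 2 B = 2 B \left(B + B^{3}\right)$)
$\left(\left(-1\right) \left(-3\right) + 4\right) + o{\left(x{\left(3,-5 \right)} \right)} 150 = \left(\left(-1\right) \left(-3\right) + 4\right) + 2 \left(4 \cdot 3\right)^{2} \left(1 + \left(4 \cdot 3\right)^{2}\right) 150 = \left(3 + 4\right) + 2 \cdot 12^{2} \left(1 + 12^{2}\right) 150 = 7 + 2 \cdot 144 \left(1 + 144\right) 150 = 7 + 2 \cdot 144 \cdot 145 \cdot 150 = 7 + 41760 \cdot 150 = 7 + 6264000 = 6264007$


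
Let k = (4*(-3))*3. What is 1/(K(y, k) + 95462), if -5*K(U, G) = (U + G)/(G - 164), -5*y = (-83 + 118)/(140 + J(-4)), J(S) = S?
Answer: 136000/12982827097 ≈ 1.0475e-5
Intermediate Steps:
k = -36 (k = -12*3 = -36)
y = -7/136 (y = -(-83 + 118)/(5*(140 - 4)) = -7/136 ≈ -0.051471)
K(U, G) = -(G + U)/(5*(-164 + G)) (K(U, G) = -(U + G)/(5*(G - 164)) = -(G + U)/(5*(-164 + G)))
1/(K(y, k) + 95462) = 1/((-1*(-36) - 1*(-7/136))/(5*(-164 - 36)) + 95462) = 1/((⅕)*(36 + 7/136)/(-200) + 95462) = 1/((⅕)*(-1/200)*(4903/136) + 95462) = 1/(-4903/136000 + 95462) = 1/(12982827097/136000) = 136000/12982827097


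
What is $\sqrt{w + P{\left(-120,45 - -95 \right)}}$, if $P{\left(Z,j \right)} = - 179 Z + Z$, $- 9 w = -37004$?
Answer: $\frac{2 \sqrt{57311}}{3} \approx 159.6$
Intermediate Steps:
$w = \frac{37004}{9}$ ($w = \left(- \frac{1}{9}\right) \left(-37004\right) = \frac{37004}{9} \approx 4111.6$)
$P{\left(Z,j \right)} = - 178 Z$
$\sqrt{w + P{\left(-120,45 - -95 \right)}} = \sqrt{\frac{37004}{9} - -21360} = \sqrt{\frac{37004}{9} + 21360} = \sqrt{\frac{229244}{9}} = \frac{2 \sqrt{57311}}{3}$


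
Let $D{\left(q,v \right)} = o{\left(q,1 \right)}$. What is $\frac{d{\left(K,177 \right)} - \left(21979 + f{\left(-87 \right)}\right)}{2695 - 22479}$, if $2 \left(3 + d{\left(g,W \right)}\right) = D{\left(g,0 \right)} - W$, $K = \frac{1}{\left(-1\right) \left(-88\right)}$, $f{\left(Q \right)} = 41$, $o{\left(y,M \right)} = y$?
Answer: $\frac{3891623}{3481984} \approx 1.1176$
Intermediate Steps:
$D{\left(q,v \right)} = q$
$K = \frac{1}{88} \approx 0.011364$
$d{\left(g,W \right)} = -3 + \frac{g}{2} - \frac{W}{2}$ ($d{\left(g,W \right)} = -3 + \frac{g - W}{2} = -3 - \left(\frac{W}{2} - \frac{g}{2}\right) = -3 + \frac{g}{2} - \frac{W}{2}$)
$\frac{d{\left(K,177 \right)} - \left(21979 + f{\left(-87 \right)}\right)}{2695 - 22479} = \frac{\left(-3 + \frac{1}{2} \cdot \frac{1}{88} - \frac{177}{2}\right) - 22020}{2695 - 22479} = \frac{\left(-3 + \frac{1}{176} - \frac{177}{2}\right) - 22020}{-19784} = \left(- \frac{16103}{176} - 22020\right) \left(- \frac{1}{19784}\right) = \left(- \frac{3891623}{176}\right) \left(- \frac{1}{19784}\right) = \frac{3891623}{3481984}$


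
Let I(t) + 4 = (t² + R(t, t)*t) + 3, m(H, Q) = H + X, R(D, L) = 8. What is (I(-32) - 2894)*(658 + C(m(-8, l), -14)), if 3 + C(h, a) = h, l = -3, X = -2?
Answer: -1371915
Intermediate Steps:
m(H, Q) = -2 + H (m(H, Q) = H - 2 = -2 + H)
I(t) = -1 + t² + 8*t (I(t) = -4 + ((t² + 8*t) + 3) = -4 + (3 + t² + 8*t) = -1 + t² + 8*t)
C(h, a) = -3 + h
(I(-32) - 2894)*(658 + C(m(-8, l), -14)) = ((-1 + (-32)² + 8*(-32)) - 2894)*(658 + (-3 + (-2 - 8))) = ((-1 + 1024 - 256) - 2894)*(658 + (-3 - 10)) = (767 - 2894)*(658 - 13) = -2127*645 = -1371915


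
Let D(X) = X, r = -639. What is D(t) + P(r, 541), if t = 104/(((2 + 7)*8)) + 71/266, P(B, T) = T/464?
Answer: 1598081/555408 ≈ 2.8773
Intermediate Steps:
P(B, T) = T/464 (P(B, T) = T*(1/464) = T/464)
t = 4097/2394 (t = 104/((9*8)) + 71*(1/266) = 104/72 + 71/266 = 104*(1/72) + 71/266 = 13/9 + 71/266 = 4097/2394 ≈ 1.7114)
D(t) + P(r, 541) = 4097/2394 + (1/464)*541 = 4097/2394 + 541/464 = 1598081/555408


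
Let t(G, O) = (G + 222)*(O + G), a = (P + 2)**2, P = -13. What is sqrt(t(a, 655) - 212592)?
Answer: 2*sqrt(13394) ≈ 231.46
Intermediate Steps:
a = 121 (a = (-13 + 2)**2 = (-11)**2 = 121)
t(G, O) = (222 + G)*(G + O)
sqrt(t(a, 655) - 212592) = sqrt((121**2 + 222*121 + 222*655 + 121*655) - 212592) = sqrt((14641 + 26862 + 145410 + 79255) - 212592) = sqrt(266168 - 212592) = sqrt(53576) = 2*sqrt(13394)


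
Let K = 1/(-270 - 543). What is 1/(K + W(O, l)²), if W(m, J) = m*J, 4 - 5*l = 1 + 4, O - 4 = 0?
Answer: 20325/12983 ≈ 1.5655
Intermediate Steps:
O = 4 (O = 4 + 0 = 4)
l = -⅕ (l = ⅘ - (1 + 4)/5 = ⅘ - ⅕*5 = ⅘ - 1 = -⅕ ≈ -0.20000)
W(m, J) = J*m
K = -1/813 (K = 1/(-813) = -1/813 ≈ -0.0012300)
1/(K + W(O, l)²) = 1/(-1/813 + (-⅕*4)²) = 1/(-1/813 + (-⅘)²) = 1/(-1/813 + 16/25) = 1/(12983/20325) = 20325/12983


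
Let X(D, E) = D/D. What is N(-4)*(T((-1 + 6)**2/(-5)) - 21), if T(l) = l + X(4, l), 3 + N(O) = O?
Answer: 175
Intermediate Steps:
N(O) = -3 + O
X(D, E) = 1
T(l) = 1 + l (T(l) = l + 1 = 1 + l)
N(-4)*(T((-1 + 6)**2/(-5)) - 21) = (-3 - 4)*((1 + (-1 + 6)**2/(-5)) - 21) = -7*((1 + 5**2*(-1/5)) - 21) = -7*((1 + 25*(-1/5)) - 21) = -7*((1 - 5) - 21) = -7*(-4 - 21) = -7*(-25) = 175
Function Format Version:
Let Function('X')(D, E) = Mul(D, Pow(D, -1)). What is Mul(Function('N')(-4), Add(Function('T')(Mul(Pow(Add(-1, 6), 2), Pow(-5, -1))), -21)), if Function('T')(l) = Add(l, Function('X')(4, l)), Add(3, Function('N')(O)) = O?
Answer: 175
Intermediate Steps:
Function('N')(O) = Add(-3, O)
Function('X')(D, E) = 1
Function('T')(l) = Add(1, l) (Function('T')(l) = Add(l, 1) = Add(1, l))
Mul(Function('N')(-4), Add(Function('T')(Mul(Pow(Add(-1, 6), 2), Pow(-5, -1))), -21)) = Mul(Add(-3, -4), Add(Add(1, Mul(Pow(Add(-1, 6), 2), Pow(-5, -1))), -21)) = Mul(-7, Add(Add(1, Mul(Pow(5, 2), Rational(-1, 5))), -21)) = Mul(-7, Add(Add(1, Mul(25, Rational(-1, 5))), -21)) = Mul(-7, Add(Add(1, -5), -21)) = Mul(-7, Add(-4, -21)) = Mul(-7, -25) = 175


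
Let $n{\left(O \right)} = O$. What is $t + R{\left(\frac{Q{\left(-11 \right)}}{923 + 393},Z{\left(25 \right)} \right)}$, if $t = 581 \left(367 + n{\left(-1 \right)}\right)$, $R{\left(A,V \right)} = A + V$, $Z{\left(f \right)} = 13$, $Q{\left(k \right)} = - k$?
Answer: $\frac{279859255}{1316} \approx 2.1266 \cdot 10^{5}$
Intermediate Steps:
$t = 212646$ ($t = 581 \left(367 - 1\right) = 581 \cdot 366 = 212646$)
$t + R{\left(\frac{Q{\left(-11 \right)}}{923 + 393},Z{\left(25 \right)} \right)} = 212646 + \left(\frac{\left(-1\right) \left(-11\right)}{923 + 393} + 13\right) = 212646 + \left(\frac{11}{1316} + 13\right) = 212646 + \frac{17119}{1316} = \frac{279859255}{1316}$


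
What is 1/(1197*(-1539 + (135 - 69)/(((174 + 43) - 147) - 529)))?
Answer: -17/31320037 ≈ -5.4278e-7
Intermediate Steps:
1/(1197*(-1539 + (135 - 69)/(((174 + 43) - 147) - 529))) = 1/(1197*(-1539 + 66/((217 - 147) - 529))) = 1/(1197*(-1539 + 66/(70 - 529))) = 1/(1197*(-1539 + 66/(-459))) = 1/(1197*(-1539 + 66*(-1/459))) = 1/(1197*(-1539 - 22/153)) = 1/(1197*(-235489/153)) = 1/(-31320037/17) = -17/31320037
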